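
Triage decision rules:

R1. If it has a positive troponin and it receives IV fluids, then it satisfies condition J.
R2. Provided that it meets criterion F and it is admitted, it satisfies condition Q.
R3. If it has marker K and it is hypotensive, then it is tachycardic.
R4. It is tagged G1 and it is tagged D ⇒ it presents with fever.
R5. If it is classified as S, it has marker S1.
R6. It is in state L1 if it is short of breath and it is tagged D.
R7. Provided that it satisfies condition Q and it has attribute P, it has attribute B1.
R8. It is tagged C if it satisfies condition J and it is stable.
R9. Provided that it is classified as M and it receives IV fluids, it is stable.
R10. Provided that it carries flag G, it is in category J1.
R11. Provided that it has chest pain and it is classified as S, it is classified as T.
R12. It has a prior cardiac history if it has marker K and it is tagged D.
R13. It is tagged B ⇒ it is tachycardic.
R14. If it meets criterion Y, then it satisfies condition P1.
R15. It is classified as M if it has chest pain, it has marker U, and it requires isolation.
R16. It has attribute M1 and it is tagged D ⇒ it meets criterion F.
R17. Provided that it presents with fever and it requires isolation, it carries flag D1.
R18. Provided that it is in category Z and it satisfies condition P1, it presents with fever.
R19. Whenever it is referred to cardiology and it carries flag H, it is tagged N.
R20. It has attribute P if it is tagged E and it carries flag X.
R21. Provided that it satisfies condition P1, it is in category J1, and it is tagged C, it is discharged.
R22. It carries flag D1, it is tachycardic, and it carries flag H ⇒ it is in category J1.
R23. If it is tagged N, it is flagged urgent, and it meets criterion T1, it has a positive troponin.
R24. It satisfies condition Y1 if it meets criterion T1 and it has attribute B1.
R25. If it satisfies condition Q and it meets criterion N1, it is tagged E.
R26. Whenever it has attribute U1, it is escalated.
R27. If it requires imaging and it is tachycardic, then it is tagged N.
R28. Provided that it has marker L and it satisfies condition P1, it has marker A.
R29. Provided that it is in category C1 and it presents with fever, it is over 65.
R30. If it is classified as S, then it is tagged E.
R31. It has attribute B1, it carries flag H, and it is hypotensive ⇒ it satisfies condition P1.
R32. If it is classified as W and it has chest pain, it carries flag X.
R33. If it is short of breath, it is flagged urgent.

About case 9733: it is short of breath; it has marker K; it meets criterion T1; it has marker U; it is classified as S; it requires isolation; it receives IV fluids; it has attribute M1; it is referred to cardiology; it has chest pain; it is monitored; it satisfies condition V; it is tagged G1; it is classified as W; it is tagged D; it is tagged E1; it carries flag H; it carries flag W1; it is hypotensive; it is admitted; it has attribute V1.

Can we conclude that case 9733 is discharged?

Yes

By R3 (it has marker K, it is hypotensive): it is tachycardic.
By R4 (it is tagged G1, it is tagged D): it presents with fever.
By R15 (it has chest pain, it has marker U, it requires isolation): it is classified as M.
By R16 (it has attribute M1, it is tagged D): it meets criterion F.
By R17 (it presents with fever, it requires isolation): it carries flag D1.
By R19 (it is referred to cardiology, it carries flag H): it is tagged N.
By R22 (it carries flag D1, it is tachycardic, it carries flag H): it is in category J1.
By R30 (it is classified as S): it is tagged E.
By R32 (it is classified as W, it has chest pain): it carries flag X.
By R33 (it is short of breath): it is flagged urgent.
By R2 (it meets criterion F, it is admitted): it satisfies condition Q.
By R9 (it is classified as M, it receives IV fluids): it is stable.
By R20 (it is tagged E, it carries flag X): it has attribute P.
By R23 (it is tagged N, it is flagged urgent, it meets criterion T1): it has a positive troponin.
By R1 (it has a positive troponin, it receives IV fluids): it satisfies condition J.
By R7 (it satisfies condition Q, it has attribute P): it has attribute B1.
By R8 (it satisfies condition J, it is stable): it is tagged C.
By R31 (it has attribute B1, it carries flag H, it is hypotensive): it satisfies condition P1.
By R21 (it satisfies condition P1, it is in category J1, it is tagged C): it is discharged.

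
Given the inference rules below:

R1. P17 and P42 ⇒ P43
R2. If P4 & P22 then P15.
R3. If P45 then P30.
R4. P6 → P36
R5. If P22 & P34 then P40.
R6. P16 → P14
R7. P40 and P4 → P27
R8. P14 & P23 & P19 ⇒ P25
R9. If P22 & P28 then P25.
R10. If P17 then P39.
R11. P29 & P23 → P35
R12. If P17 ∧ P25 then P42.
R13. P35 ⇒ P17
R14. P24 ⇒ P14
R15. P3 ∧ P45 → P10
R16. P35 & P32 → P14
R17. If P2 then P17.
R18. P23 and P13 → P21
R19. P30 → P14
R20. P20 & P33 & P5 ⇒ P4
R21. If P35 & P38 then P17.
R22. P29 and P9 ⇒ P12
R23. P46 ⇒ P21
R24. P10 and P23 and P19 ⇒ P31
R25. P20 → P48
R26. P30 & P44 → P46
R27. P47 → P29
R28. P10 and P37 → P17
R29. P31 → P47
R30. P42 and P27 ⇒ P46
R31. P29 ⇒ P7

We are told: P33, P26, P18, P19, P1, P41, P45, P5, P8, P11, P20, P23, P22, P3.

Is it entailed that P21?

No

Forward chaining from the given facts derives: P30, P10, P14, P4, P31, P48, P47, P15, P25, P29, P7, P35, P17, P39, P42, P43.
Rules concluding P21: R18 needs P13; R23 needs P46 — none of these are established.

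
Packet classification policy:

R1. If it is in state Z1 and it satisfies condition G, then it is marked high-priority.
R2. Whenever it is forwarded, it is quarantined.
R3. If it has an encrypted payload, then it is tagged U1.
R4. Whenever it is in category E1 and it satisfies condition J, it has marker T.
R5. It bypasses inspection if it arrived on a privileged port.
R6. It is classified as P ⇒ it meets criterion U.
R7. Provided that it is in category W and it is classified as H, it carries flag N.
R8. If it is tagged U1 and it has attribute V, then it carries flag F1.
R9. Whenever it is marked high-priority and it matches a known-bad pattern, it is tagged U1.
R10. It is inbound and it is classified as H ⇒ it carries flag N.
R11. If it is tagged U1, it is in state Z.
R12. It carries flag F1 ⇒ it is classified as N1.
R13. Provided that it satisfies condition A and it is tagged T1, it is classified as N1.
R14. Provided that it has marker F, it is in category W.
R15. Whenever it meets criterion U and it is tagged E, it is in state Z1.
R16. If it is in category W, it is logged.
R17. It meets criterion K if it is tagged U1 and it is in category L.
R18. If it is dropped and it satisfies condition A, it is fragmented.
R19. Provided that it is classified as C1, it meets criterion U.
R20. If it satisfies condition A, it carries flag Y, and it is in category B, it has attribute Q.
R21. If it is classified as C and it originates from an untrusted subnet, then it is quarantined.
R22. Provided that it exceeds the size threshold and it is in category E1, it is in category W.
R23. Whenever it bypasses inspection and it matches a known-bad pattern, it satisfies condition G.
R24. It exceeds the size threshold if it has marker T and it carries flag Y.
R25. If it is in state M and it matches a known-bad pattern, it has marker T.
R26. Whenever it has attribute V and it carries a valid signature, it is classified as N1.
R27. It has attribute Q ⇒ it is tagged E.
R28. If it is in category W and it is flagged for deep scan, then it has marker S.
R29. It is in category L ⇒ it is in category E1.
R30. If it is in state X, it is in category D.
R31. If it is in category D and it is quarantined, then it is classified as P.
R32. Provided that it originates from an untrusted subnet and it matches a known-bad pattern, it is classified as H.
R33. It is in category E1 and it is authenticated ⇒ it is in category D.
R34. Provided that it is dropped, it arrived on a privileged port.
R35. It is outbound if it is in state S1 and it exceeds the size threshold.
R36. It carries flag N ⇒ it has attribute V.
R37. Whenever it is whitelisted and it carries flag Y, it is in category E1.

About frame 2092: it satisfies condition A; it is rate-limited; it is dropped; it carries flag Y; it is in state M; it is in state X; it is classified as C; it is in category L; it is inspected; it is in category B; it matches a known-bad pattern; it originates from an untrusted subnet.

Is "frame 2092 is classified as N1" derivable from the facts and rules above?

Yes

By R20 (it satisfies condition A, it carries flag Y, it is in category B): it has attribute Q.
By R21 (it is classified as C, it originates from an untrusted subnet): it is quarantined.
By R25 (it is in state M, it matches a known-bad pattern): it has marker T.
By R27 (it has attribute Q): it is tagged E.
By R29 (it is in category L): it is in category E1.
By R30 (it is in state X): it is in category D.
By R31 (it is in category D, it is quarantined): it is classified as P.
By R32 (it originates from an untrusted subnet, it matches a known-bad pattern): it is classified as H.
By R34 (it is dropped): it arrived on a privileged port.
By R5 (it arrived on a privileged port): it bypasses inspection.
By R6 (it is classified as P): it meets criterion U.
By R15 (it meets criterion U, it is tagged E): it is in state Z1.
By R23 (it bypasses inspection, it matches a known-bad pattern): it satisfies condition G.
By R24 (it has marker T, it carries flag Y): it exceeds the size threshold.
By R1 (it is in state Z1, it satisfies condition G): it is marked high-priority.
By R9 (it is marked high-priority, it matches a known-bad pattern): it is tagged U1.
By R22 (it exceeds the size threshold, it is in category E1): it is in category W.
By R7 (it is in category W, it is classified as H): it carries flag N.
By R36 (it carries flag N): it has attribute V.
By R8 (it is tagged U1, it has attribute V): it carries flag F1.
By R12 (it carries flag F1): it is classified as N1.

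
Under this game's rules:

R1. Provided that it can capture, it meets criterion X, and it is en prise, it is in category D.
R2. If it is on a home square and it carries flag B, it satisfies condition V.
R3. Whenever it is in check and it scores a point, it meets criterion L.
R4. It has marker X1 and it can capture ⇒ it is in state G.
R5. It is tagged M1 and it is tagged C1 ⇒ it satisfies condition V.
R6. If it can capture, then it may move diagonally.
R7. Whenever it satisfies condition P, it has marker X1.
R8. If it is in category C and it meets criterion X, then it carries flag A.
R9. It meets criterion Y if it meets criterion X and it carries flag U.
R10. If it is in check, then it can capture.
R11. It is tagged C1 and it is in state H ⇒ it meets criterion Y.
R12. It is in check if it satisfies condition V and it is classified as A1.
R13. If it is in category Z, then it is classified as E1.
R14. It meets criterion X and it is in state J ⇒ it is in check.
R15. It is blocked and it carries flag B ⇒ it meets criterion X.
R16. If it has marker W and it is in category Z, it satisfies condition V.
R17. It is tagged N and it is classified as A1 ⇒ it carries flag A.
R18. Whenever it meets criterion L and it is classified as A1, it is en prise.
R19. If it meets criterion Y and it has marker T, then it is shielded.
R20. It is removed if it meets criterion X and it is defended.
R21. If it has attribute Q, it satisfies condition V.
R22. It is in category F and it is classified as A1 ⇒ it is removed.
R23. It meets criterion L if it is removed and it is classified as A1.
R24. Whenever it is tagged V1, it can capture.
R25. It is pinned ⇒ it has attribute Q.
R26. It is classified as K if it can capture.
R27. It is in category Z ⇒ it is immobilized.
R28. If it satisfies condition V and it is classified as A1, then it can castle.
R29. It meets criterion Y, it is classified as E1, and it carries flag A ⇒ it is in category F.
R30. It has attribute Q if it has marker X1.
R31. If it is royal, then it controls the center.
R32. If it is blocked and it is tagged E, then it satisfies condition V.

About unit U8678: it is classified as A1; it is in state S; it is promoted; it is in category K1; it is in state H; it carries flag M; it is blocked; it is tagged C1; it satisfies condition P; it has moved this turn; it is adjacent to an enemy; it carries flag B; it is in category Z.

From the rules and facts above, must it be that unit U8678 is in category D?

No

Forward chaining from the given facts derives: has marker X1, meets criterion Y, is classified as E1, meets criterion X, is immobilized, has attribute Q, satisfies condition V, can castle, is in check, can capture, is classified as K, is in state G, may move diagonally.
The only rule concluding "it is in category D" is R1, which needs "it is en prise"; that is never established.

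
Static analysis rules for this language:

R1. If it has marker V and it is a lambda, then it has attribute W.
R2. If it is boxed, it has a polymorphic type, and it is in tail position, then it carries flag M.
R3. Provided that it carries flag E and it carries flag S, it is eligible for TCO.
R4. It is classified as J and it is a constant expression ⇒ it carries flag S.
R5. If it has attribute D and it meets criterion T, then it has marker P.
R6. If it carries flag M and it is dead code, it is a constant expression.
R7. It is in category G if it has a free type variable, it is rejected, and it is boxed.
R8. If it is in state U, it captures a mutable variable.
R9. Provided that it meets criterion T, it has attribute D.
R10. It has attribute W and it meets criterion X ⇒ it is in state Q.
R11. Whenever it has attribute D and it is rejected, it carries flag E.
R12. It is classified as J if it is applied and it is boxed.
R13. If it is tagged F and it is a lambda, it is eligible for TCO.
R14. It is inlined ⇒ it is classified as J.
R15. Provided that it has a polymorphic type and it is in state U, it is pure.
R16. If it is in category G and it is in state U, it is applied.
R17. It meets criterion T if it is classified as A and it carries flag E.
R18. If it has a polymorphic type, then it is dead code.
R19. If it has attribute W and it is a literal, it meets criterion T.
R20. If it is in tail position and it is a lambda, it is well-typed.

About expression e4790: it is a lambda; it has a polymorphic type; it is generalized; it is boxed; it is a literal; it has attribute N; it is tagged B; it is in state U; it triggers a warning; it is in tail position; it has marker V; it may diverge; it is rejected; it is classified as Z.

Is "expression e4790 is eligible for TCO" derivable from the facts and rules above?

Forward chaining from the given facts derives: has attribute W, carries flag M, captures a mutable variable, is pure, is dead code, meets criterion T, is well-typed, is a constant expression, has attribute D, carries flag E, has marker P.
Rules concluding "it is eligible for TCO": R3 needs "it carries flag S"; R13 needs "it is tagged F" — none of these are established.

No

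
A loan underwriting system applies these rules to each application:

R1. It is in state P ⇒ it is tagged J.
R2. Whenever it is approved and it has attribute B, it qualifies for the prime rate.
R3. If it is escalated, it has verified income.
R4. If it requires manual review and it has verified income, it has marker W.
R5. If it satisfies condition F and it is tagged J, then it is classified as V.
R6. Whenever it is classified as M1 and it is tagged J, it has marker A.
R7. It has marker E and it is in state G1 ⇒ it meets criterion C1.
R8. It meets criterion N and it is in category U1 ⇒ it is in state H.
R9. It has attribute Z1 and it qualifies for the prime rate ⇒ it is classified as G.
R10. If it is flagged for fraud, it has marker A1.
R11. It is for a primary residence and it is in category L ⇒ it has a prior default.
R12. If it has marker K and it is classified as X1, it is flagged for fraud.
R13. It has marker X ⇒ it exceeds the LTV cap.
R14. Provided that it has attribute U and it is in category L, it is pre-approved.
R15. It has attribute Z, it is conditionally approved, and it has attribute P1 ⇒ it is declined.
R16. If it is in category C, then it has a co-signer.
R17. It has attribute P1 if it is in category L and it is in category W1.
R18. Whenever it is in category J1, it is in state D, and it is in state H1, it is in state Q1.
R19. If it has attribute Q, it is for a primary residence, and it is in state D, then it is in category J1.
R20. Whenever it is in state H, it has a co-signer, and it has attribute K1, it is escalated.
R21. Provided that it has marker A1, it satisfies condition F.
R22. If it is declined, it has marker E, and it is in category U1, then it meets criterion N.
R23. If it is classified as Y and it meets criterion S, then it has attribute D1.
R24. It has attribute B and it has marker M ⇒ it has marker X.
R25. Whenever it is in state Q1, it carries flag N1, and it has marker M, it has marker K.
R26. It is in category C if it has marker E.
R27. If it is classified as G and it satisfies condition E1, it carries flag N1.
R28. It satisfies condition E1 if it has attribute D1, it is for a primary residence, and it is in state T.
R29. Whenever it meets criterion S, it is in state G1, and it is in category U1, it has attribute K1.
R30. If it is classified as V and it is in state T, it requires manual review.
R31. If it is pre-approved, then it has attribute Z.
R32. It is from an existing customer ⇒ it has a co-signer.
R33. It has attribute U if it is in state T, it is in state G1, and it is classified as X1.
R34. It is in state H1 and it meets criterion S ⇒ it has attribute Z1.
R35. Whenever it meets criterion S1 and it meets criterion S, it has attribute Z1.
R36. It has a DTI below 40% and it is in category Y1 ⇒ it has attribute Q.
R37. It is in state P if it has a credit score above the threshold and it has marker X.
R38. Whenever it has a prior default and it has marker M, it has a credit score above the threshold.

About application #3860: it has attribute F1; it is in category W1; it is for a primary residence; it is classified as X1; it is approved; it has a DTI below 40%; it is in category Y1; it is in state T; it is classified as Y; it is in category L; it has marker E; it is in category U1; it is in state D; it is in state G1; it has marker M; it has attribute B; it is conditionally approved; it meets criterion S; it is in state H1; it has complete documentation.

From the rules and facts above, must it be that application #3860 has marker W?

By R2 (it is approved, it has attribute B): it qualifies for the prime rate.
By R11 (it is for a primary residence, it is in category L): it has a prior default.
By R17 (it is in category L, it is in category W1): it has attribute P1.
By R23 (it is classified as Y, it meets criterion S): it has attribute D1.
By R24 (it has attribute B, it has marker M): it has marker X.
By R26 (it has marker E): it is in category C.
By R28 (it has attribute D1, it is for a primary residence, it is in state T): it satisfies condition E1.
By R29 (it meets criterion S, it is in state G1, it is in category U1): it has attribute K1.
By R33 (it is in state T, it is in state G1, it is classified as X1): it has attribute U.
By R34 (it is in state H1, it meets criterion S): it has attribute Z1.
By R36 (it has a DTI below 40%, it is in category Y1): it has attribute Q.
By R38 (it has a prior default, it has marker M): it has a credit score above the threshold.
By R9 (it has attribute Z1, it qualifies for the prime rate): it is classified as G.
By R14 (it has attribute U, it is in category L): it is pre-approved.
By R16 (it is in category C): it has a co-signer.
By R19 (it has attribute Q, it is for a primary residence, it is in state D): it is in category J1.
By R27 (it is classified as G, it satisfies condition E1): it carries flag N1.
By R31 (it is pre-approved): it has attribute Z.
By R37 (it has a credit score above the threshold, it has marker X): it is in state P.
By R1 (it is in state P): it is tagged J.
By R15 (it has attribute Z, it is conditionally approved, it has attribute P1): it is declined.
By R18 (it is in category J1, it is in state D, it is in state H1): it is in state Q1.
By R22 (it is declined, it has marker E, it is in category U1): it meets criterion N.
By R25 (it is in state Q1, it carries flag N1, it has marker M): it has marker K.
By R8 (it meets criterion N, it is in category U1): it is in state H.
By R12 (it has marker K, it is classified as X1): it is flagged for fraud.
By R20 (it is in state H, it has a co-signer, it has attribute K1): it is escalated.
By R3 (it is escalated): it has verified income.
By R10 (it is flagged for fraud): it has marker A1.
By R21 (it has marker A1): it satisfies condition F.
By R5 (it satisfies condition F, it is tagged J): it is classified as V.
By R30 (it is classified as V, it is in state T): it requires manual review.
By R4 (it requires manual review, it has verified income): it has marker W.

Yes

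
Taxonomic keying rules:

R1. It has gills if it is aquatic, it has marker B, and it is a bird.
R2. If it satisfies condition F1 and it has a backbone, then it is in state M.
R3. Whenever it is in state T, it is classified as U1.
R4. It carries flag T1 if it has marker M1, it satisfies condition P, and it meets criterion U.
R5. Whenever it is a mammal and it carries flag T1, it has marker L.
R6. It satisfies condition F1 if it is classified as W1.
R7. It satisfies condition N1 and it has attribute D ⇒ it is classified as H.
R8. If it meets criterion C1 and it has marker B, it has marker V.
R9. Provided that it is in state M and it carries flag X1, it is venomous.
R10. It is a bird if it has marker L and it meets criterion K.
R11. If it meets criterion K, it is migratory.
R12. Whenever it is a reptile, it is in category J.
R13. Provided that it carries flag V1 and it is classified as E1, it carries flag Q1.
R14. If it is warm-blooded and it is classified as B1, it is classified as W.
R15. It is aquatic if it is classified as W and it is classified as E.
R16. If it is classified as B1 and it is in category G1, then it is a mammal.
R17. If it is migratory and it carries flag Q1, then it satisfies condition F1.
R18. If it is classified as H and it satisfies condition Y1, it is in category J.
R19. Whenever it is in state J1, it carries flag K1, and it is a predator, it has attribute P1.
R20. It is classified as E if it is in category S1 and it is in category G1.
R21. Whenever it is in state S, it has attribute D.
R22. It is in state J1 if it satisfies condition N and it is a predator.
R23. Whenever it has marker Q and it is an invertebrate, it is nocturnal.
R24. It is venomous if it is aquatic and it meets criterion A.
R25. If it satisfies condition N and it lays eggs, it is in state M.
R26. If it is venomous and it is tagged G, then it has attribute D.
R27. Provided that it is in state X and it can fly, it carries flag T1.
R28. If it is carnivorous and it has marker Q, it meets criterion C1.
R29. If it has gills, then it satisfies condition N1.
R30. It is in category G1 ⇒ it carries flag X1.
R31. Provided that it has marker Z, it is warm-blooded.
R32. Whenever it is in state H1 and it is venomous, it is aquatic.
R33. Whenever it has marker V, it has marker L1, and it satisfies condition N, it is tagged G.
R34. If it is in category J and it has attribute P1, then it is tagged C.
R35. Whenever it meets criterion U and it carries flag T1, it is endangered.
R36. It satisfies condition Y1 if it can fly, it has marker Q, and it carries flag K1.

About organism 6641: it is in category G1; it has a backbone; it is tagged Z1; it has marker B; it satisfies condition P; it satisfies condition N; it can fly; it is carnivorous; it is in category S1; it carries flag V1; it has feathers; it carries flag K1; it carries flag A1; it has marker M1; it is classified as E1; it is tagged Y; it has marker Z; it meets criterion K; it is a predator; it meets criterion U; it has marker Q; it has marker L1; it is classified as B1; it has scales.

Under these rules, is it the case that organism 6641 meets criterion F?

No

Forward chaining from the given facts derives: carries flag T1, is migratory, carries flag Q1, is a mammal, satisfies condition F1, is classified as E, is in state J1, meets criterion C1, carries flag X1, is warm-blooded, is endangered, satisfies condition Y1, is in state M, has marker L, has marker V, is venomous, is a bird, is classified as W, is aquatic, has attribute P1, is tagged G, has gills, has attribute D, satisfies condition N1, is classified as H, is in category J, is tagged C.
No rule has "it meets criterion F" as its conclusion, and it is not among the given facts.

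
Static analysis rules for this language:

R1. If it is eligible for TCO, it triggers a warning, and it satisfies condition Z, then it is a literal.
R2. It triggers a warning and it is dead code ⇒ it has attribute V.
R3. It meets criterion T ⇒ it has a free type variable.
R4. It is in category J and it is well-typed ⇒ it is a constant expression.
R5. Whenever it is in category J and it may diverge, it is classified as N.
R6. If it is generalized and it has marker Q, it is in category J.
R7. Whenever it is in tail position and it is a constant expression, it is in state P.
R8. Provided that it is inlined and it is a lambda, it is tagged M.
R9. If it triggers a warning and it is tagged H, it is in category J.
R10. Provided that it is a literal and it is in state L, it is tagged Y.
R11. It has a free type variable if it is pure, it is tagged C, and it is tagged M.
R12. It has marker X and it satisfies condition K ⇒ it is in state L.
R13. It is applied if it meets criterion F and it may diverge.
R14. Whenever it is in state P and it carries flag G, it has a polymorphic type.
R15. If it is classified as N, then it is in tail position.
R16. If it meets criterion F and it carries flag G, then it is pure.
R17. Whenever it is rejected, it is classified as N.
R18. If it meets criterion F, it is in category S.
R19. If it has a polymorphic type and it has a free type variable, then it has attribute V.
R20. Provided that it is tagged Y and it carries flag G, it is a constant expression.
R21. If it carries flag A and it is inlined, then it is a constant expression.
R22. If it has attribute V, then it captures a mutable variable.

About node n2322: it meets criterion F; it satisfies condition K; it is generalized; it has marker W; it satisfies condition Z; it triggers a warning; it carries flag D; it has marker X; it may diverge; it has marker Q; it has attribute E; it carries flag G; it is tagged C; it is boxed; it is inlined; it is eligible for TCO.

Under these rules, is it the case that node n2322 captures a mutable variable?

No

Forward chaining from the given facts derives: is a literal, is in category J, is in state L, is applied, is pure, is in category S, is classified as N, is tagged Y, is in tail position, is a constant expression, is in state P, has a polymorphic type.
The only rule concluding "it captures a mutable variable" is R22, which needs "it has attribute V"; that is never established.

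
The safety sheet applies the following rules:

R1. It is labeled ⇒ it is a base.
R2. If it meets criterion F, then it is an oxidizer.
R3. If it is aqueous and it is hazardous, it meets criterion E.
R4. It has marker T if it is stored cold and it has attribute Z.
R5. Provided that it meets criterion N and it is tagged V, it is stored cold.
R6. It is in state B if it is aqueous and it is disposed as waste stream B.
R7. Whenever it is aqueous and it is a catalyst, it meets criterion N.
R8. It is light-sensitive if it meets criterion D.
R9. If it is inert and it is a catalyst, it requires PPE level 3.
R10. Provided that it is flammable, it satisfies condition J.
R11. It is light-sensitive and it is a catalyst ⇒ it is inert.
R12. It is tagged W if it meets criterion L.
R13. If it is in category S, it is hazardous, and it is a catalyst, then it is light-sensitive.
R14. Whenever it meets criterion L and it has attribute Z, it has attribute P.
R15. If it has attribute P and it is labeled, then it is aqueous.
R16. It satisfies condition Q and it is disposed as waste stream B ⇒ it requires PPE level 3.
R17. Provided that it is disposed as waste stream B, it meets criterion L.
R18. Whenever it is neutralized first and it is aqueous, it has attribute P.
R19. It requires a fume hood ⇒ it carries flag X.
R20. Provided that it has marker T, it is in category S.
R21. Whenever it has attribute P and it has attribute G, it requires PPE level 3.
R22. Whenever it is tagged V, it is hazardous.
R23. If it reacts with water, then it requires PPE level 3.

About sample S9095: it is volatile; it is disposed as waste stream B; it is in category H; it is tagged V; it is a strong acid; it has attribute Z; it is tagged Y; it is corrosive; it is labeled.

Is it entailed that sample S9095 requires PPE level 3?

No

Forward chaining from the given facts derives: is a base, meets criterion L, is hazardous, is tagged W, has attribute P, is aqueous, meets criterion E, is in state B.
Rules concluding "it requires PPE level 3": R9 needs "it is inert"; R16 needs "it satisfies condition Q"; R21 needs "it has attribute G"; R23 needs "it reacts with water" — none of these are established.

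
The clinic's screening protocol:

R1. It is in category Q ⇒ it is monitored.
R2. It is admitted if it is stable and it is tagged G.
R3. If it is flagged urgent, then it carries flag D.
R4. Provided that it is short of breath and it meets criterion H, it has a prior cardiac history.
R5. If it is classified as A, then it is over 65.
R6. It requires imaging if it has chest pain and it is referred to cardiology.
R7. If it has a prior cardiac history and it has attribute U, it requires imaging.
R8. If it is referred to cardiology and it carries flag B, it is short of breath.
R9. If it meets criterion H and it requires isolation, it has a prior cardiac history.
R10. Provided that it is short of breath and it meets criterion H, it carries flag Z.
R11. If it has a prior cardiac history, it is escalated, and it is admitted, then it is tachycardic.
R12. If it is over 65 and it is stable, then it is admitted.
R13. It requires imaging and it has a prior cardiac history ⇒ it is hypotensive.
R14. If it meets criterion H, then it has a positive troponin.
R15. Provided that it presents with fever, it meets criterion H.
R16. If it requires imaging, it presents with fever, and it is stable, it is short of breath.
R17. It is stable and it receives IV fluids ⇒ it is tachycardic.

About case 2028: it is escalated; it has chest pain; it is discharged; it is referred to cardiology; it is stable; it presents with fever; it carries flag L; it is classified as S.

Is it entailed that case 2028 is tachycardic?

No

Forward chaining from the given facts derives: requires imaging, meets criterion H, is short of breath, has a prior cardiac history, carries flag Z, is hypotensive, has a positive troponin.
Rules concluding "it is tachycardic": R11 needs "it is admitted"; R17 needs "it receives IV fluids" — none of these are established.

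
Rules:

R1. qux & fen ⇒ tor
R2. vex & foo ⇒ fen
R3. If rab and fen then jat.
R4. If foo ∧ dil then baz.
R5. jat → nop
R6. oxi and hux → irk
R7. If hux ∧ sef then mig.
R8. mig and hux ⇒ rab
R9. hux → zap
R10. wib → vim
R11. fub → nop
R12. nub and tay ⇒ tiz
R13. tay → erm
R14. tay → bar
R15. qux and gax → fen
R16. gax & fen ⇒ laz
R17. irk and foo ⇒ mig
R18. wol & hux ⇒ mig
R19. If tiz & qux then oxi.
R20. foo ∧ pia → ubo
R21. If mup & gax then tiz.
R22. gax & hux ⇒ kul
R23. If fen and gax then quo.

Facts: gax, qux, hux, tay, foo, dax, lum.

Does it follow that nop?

No

Forward chaining from the given facts derives: zap, erm, bar, fen, laz, kul, quo, tor.
Rules concluding nop: R5 needs jat; R11 needs fub — none of these are established.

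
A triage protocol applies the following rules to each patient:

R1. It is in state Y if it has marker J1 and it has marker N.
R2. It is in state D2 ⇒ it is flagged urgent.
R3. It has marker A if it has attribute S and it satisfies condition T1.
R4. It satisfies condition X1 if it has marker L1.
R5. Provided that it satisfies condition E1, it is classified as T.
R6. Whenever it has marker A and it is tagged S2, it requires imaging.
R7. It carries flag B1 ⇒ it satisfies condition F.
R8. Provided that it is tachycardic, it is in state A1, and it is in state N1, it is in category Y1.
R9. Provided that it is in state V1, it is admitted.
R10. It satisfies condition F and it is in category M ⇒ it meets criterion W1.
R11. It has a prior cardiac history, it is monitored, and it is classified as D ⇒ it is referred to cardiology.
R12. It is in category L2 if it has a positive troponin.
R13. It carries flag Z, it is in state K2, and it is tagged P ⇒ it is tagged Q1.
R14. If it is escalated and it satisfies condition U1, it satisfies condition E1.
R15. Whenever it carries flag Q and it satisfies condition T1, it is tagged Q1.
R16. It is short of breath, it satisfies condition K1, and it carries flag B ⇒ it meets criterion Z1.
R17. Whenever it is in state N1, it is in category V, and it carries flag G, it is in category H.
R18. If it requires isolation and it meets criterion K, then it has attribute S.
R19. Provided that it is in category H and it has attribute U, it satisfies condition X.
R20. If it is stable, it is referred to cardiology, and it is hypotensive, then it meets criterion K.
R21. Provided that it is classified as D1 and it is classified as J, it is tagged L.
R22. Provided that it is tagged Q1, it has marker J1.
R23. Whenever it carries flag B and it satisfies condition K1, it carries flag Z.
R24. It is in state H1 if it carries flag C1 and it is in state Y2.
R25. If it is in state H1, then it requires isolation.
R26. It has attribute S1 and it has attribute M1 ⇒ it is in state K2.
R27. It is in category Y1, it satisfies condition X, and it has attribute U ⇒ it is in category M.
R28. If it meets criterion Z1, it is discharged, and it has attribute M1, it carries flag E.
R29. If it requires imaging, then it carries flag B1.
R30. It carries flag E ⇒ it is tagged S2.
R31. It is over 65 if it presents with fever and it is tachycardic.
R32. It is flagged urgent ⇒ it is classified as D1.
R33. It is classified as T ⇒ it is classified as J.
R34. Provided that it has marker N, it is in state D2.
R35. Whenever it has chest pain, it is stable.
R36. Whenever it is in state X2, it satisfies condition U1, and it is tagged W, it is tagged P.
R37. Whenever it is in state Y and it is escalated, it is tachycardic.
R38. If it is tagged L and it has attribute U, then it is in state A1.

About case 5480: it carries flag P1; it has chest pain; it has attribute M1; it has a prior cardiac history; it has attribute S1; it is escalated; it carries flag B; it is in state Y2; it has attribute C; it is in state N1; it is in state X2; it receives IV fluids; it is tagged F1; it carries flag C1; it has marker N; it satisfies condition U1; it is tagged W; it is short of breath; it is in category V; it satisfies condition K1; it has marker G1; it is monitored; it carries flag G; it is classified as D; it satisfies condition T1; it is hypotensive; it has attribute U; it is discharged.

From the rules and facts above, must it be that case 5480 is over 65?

No

Forward chaining from the given facts derives: is referred to cardiology, satisfies condition E1, meets criterion Z1, is in category H, satisfies condition X, carries flag Z, is in state H1, requires isolation, is in state K2, carries flag E, is tagged S2, is in state D2, is stable, is tagged P, is flagged urgent, is classified as T, is tagged Q1, meets criterion K, has marker J1, is classified as D1, is classified as J, is in state Y, has attribute S, is tagged L, is tachycardic, is in state A1, has marker A, requires imaging, is in category Y1, is in category M, carries flag B1, satisfies condition F, meets criterion W1.
The only rule concluding "it is over 65" is R31, which needs "it presents with fever"; that is never established.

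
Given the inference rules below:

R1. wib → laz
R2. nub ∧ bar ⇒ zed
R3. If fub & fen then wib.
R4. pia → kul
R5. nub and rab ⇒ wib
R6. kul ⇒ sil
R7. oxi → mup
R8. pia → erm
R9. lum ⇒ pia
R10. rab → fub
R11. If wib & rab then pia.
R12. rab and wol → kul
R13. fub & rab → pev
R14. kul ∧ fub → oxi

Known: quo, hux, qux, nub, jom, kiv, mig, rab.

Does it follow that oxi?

wib  (by R5: nub, rab)
fub  (by R10: rab)
pia  (by R11: wib, rab)
kul  (by R4: pia)
oxi  (by R14: kul, fub)

Yes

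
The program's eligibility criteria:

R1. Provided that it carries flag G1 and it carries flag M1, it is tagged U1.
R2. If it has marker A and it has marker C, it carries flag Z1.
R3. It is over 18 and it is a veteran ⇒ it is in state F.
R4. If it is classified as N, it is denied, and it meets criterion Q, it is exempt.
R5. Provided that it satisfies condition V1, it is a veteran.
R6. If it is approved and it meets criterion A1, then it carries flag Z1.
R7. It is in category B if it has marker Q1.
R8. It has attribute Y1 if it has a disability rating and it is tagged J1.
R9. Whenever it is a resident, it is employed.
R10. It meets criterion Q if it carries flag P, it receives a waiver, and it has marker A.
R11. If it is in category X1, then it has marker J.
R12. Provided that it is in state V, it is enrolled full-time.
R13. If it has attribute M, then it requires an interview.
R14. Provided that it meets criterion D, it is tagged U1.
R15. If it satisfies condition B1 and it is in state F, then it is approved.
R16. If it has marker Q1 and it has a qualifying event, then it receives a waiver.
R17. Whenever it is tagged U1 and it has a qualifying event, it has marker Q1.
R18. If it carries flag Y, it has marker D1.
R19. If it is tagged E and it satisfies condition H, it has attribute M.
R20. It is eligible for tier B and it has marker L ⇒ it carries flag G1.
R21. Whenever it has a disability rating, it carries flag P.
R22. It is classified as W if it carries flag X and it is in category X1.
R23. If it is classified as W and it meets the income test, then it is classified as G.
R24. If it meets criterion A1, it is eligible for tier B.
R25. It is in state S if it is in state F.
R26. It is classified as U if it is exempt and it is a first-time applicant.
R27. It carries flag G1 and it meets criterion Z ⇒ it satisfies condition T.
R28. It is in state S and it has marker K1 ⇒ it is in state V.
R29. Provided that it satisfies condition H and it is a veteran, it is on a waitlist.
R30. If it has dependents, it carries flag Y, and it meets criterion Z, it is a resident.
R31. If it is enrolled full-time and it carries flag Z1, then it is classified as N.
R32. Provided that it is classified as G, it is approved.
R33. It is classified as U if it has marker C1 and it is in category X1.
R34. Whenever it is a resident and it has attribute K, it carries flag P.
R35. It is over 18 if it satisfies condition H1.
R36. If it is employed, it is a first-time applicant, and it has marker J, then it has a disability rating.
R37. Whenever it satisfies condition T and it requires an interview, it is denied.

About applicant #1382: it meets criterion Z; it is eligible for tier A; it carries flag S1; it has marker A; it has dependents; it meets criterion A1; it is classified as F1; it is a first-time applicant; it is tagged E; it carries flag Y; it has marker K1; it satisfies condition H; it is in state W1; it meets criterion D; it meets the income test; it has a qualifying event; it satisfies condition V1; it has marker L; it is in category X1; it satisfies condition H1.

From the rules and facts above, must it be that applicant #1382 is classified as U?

Forward chaining from the given facts derives: is a veteran, has marker J, is tagged U1, has marker Q1, has marker D1, has attribute M, is eligible for tier B, is on a waitlist, is a resident, is over 18, is in state F, is in category B, is employed, requires an interview, receives a waiver, carries flag G1, is in state S, satisfies condition T, is in state V, has a disability rating, is denied, is enrolled full-time, carries flag P, meets criterion Q.
Rules concluding "it is classified as U": R26 needs "it is exempt"; R33 needs "it has marker C1" — none of these are established.

No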